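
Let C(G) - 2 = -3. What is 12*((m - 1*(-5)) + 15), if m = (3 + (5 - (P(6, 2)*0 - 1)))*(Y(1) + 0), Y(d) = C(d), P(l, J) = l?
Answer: 132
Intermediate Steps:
C(G) = -1 (C(G) = 2 - 3 = -1)
Y(d) = -1
m = -9 (m = (3 + (5 - (6*0 - 1)))*(-1 + 0) = (3 + (5 - (0 - 1)))*(-1) = (3 + (5 - 1*(-1)))*(-1) = (3 + (5 + 1))*(-1) = (3 + 6)*(-1) = 9*(-1) = -9)
12*((m - 1*(-5)) + 15) = 12*((-9 - 1*(-5)) + 15) = 12*((-9 + 5) + 15) = 12*(-4 + 15) = 12*11 = 132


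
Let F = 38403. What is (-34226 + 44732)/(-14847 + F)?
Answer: 1751/3926 ≈ 0.44600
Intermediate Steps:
(-34226 + 44732)/(-14847 + F) = (-34226 + 44732)/(-14847 + 38403) = 10506/23556 = 10506*(1/23556) = 1751/3926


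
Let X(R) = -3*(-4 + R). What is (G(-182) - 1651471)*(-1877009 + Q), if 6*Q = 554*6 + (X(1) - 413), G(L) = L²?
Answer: 3036864288583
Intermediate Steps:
X(R) = 12 - 3*R
Q = 1460/3 (Q = (554*6 + ((12 - 3*1) - 413))/6 = (3324 + ((12 - 3) - 413))/6 = (3324 + (9 - 413))/6 = (3324 - 404)/6 = (⅙)*2920 = 1460/3 ≈ 486.67)
(G(-182) - 1651471)*(-1877009 + Q) = ((-182)² - 1651471)*(-1877009 + 1460/3) = (33124 - 1651471)*(-5629567/3) = -1618347*(-5629567/3) = 3036864288583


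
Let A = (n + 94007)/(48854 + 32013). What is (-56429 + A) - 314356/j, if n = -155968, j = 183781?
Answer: -838674343369676/14861818127 ≈ -56432.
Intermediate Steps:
A = -61961/80867 (A = (-155968 + 94007)/(48854 + 32013) = -61961/80867 ≈ -0.76621)
(-56429 + A) - 314356/j = (-56429 - 61961/80867) - 314356/183781 = -4563305904/80867 - 314356*1/183781 = -4563305904/80867 - 314356/183781 = -838674343369676/14861818127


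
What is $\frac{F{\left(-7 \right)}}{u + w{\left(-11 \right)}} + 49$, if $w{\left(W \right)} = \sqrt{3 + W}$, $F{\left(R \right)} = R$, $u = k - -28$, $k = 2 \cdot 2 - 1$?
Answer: $\frac{47264}{969} + \frac{14 i \sqrt{2}}{969} \approx 48.776 + 0.020432 i$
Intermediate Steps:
$k = 3$ ($k = 4 - 1 = 3$)
$u = 31$ ($u = 3 - -28 = 3 + 28 = 31$)
$\frac{F{\left(-7 \right)}}{u + w{\left(-11 \right)}} + 49 = - \frac{7}{31 + \sqrt{3 - 11}} + 49 = - \frac{7}{31 + \sqrt{-8}} + 49 = - \frac{7}{31 + 2 i \sqrt{2}} + 49 = 49 - \frac{7}{31 + 2 i \sqrt{2}}$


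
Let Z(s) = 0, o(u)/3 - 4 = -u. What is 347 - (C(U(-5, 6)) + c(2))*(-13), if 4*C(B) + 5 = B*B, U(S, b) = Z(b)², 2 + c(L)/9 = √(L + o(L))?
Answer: 387/4 + 234*√2 ≈ 427.68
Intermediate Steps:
o(u) = 12 - 3*u (o(u) = 12 + 3*(-u) = 12 - 3*u)
c(L) = -18 + 9*√(12 - 2*L) (c(L) = -18 + 9*√(L + (12 - 3*L)) = -18 + 9*√(12 - 2*L))
U(S, b) = 0 (U(S, b) = 0² = 0)
C(B) = -5/4 + B²/4 (C(B) = -5/4 + (B*B)/4 = -5/4 + B²/4)
347 - (C(U(-5, 6)) + c(2))*(-13) = 347 - ((-5/4 + (¼)*0²) + (-18 + 9*√(12 - 2*2)))*(-13) = 347 - ((-5/4 + (¼)*0) + (-18 + 9*√(12 - 4)))*(-13) = 347 - ((-5/4 + 0) + (-18 + 9*√8))*(-13) = 347 - (-5/4 + (-18 + 9*(2*√2)))*(-13) = 347 - (-5/4 + (-18 + 18*√2))*(-13) = 347 - (-77/4 + 18*√2)*(-13) = 347 - (1001/4 - 234*√2) = 347 + (-1001/4 + 234*√2) = 387/4 + 234*√2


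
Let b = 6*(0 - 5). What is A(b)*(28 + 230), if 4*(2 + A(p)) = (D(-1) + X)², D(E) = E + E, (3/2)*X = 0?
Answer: -258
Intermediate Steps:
X = 0 (X = (⅔)*0 = 0)
D(E) = 2*E
b = -30 (b = 6*(-5) = -30)
A(p) = -1 (A(p) = -2 + (2*(-1) + 0)²/4 = -2 + (-2 + 0)²/4 = -2 + (¼)*(-2)² = -2 + (¼)*4 = -2 + 1 = -1)
A(b)*(28 + 230) = -(28 + 230) = -1*258 = -258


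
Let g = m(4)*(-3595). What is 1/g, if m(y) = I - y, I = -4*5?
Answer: 1/86280 ≈ 1.1590e-5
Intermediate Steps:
I = -20
m(y) = -20 - y
g = 86280 (g = (-20 - 1*4)*(-3595) = (-20 - 4)*(-3595) = -24*(-3595) = 86280)
1/g = 1/86280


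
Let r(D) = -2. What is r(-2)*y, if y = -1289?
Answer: 2578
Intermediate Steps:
r(-2)*y = -2*(-1289) = 2578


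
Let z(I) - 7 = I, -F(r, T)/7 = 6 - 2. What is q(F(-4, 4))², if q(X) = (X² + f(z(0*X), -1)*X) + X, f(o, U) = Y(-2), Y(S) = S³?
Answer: 960400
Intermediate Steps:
F(r, T) = -28 (F(r, T) = -7*(6 - 2) = -7*4 = -28)
z(I) = 7 + I
f(o, U) = -8 (f(o, U) = (-2)³ = -8)
q(X) = X² - 7*X (q(X) = (X² - 8*X) + X = X² - 7*X)
q(F(-4, 4))² = (-28*(-7 - 28))² = (-28*(-35))² = 980² = 960400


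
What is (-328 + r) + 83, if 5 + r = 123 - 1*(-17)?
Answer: -110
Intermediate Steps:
r = 135 (r = -5 + (123 - 1*(-17)) = -5 + (123 + 17) = -5 + 140 = 135)
(-328 + r) + 83 = (-328 + 135) + 83 = -193 + 83 = -110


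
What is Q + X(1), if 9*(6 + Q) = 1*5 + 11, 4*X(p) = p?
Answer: -143/36 ≈ -3.9722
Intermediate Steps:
X(p) = p/4
Q = -38/9 (Q = -6 + (1*5 + 11)/9 = -6 + (5 + 11)/9 = -6 + (1/9)*16 = -6 + 16/9 = -38/9 ≈ -4.2222)
Q + X(1) = -38/9 + (1/4)*1 = -38/9 + 1/4 = -143/36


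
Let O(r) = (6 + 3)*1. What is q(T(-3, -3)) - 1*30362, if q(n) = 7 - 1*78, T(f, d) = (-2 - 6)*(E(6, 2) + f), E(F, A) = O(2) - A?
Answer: -30433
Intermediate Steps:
O(r) = 9 (O(r) = 9*1 = 9)
E(F, A) = 9 - A
T(f, d) = -56 - 8*f (T(f, d) = (-2 - 6)*((9 - 1*2) + f) = -8*((9 - 2) + f) = -8*(7 + f) = -56 - 8*f)
q(n) = -71 (q(n) = 7 - 78 = -71)
q(T(-3, -3)) - 1*30362 = -71 - 1*30362 = -71 - 30362 = -30433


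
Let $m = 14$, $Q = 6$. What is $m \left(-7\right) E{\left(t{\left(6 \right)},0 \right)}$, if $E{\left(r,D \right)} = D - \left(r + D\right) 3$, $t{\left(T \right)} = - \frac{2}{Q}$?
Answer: $-98$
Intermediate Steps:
$t{\left(T \right)} = - \frac{1}{3}$ ($t{\left(T \right)} = - \frac{2}{6} = \left(-2\right) \frac{1}{6} = - \frac{1}{3}$)
$E{\left(r,D \right)} = - 3 r - 2 D$ ($E{\left(r,D \right)} = D - \left(D + r\right) 3 = D - \left(3 D + 3 r\right) = - 3 r - 2 D$)
$m \left(-7\right) E{\left(t{\left(6 \right)},0 \right)} = 14 \left(-7\right) \left(\left(-3\right) \left(- \frac{1}{3}\right) - 0\right) = - 98 \left(1 + 0\right) = \left(-98\right) 1 = -98$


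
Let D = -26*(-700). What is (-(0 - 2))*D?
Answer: 36400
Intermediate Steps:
D = 18200
(-(0 - 2))*D = -(0 - 2)*18200 = -1*(-2)*18200 = 2*18200 = 36400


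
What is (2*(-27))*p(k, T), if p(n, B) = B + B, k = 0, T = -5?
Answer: 540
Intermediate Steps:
p(n, B) = 2*B
(2*(-27))*p(k, T) = (2*(-27))*(2*(-5)) = -54*(-10) = 540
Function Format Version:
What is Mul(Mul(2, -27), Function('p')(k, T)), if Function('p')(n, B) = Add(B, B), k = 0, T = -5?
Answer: 540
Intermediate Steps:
Function('p')(n, B) = Mul(2, B)
Mul(Mul(2, -27), Function('p')(k, T)) = Mul(Mul(2, -27), Mul(2, -5)) = Mul(-54, -10) = 540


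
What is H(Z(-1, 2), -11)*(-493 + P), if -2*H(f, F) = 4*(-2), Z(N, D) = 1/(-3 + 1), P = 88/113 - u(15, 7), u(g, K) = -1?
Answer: -222032/113 ≈ -1964.9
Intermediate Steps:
P = 201/113 (P = 88/113 - 1*(-1) = 88*(1/113) + 1 = 88/113 + 1 = 201/113 ≈ 1.7788)
Z(N, D) = -1/2 (Z(N, D) = 1/(-2) = -1/2)
H(f, F) = 4 (H(f, F) = -2*(-2) = -1/2*(-8) = 4)
H(Z(-1, 2), -11)*(-493 + P) = 4*(-493 + 201/113) = 4*(-55508/113) = -222032/113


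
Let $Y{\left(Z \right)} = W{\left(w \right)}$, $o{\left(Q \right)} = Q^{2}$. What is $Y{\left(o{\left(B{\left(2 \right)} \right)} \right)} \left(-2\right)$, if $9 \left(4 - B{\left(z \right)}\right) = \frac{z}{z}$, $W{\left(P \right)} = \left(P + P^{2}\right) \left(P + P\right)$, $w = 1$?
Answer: $-8$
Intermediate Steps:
$W{\left(P \right)} = 2 P \left(P + P^{2}\right)$ ($W{\left(P \right)} = \left(P + P^{2}\right) 2 P = 2 P \left(P + P^{2}\right)$)
$B{\left(z \right)} = \frac{35}{9}$ ($B{\left(z \right)} = 4 - \frac{z \frac{1}{z}}{9} = 4 - \frac{1}{9} = \frac{35}{9}$)
$Y{\left(Z \right)} = 4$ ($Y{\left(Z \right)} = 2 \cdot 1^{2} \left(1 + 1\right) = 2 \cdot 1 \cdot 2 = 4$)
$Y{\left(o{\left(B{\left(2 \right)} \right)} \right)} \left(-2\right) = 4 \left(-2\right) = -8$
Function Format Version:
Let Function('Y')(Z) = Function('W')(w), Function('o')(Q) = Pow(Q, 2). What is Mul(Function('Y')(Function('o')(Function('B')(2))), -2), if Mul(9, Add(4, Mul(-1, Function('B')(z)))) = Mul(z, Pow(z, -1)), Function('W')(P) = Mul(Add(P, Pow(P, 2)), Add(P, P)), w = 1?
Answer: -8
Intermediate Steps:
Function('W')(P) = Mul(2, P, Add(P, Pow(P, 2))) (Function('W')(P) = Mul(Add(P, Pow(P, 2)), Mul(2, P)) = Mul(2, P, Add(P, Pow(P, 2))))
Function('B')(z) = Rational(35, 9) (Function('B')(z) = Add(4, Mul(Rational(-1, 9), Mul(z, Pow(z, -1)))) = Add(4, Mul(Rational(-1, 9), 1)) = Add(4, Rational(-1, 9)) = Rational(35, 9))
Function('Y')(Z) = 4 (Function('Y')(Z) = Mul(2, Pow(1, 2), Add(1, 1)) = Mul(2, 1, 2) = 4)
Mul(Function('Y')(Function('o')(Function('B')(2))), -2) = Mul(4, -2) = -8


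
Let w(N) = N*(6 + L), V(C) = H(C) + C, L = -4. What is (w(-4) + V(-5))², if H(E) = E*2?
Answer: 529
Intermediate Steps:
H(E) = 2*E
V(C) = 3*C (V(C) = 2*C + C = 3*C)
w(N) = 2*N (w(N) = N*(6 - 4) = N*2 = 2*N)
(w(-4) + V(-5))² = (2*(-4) + 3*(-5))² = (-8 - 15)² = (-23)² = 529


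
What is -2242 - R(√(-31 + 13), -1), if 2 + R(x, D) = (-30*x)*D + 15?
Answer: -2255 - 90*I*√2 ≈ -2255.0 - 127.28*I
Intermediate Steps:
R(x, D) = 13 - 30*D*x (R(x, D) = -2 + ((-30*x)*D + 15) = -2 + (-30*D*x + 15) = -2 + (15 - 30*D*x) = 13 - 30*D*x)
-2242 - R(√(-31 + 13), -1) = -2242 - (13 - 30*(-1)*√(-31 + 13)) = -2242 - (13 - 30*(-1)*√(-18)) = -2242 - (13 - 30*(-1)*3*I*√2) = -2242 - (13 + 90*I*√2) = -2242 + (-13 - 90*I*√2) = -2255 - 90*I*√2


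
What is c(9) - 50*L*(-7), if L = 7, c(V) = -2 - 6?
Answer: 2442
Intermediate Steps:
c(V) = -8
c(9) - 50*L*(-7) = -8 - 350*(-7) = -8 - 50*(-49) = -8 + 2450 = 2442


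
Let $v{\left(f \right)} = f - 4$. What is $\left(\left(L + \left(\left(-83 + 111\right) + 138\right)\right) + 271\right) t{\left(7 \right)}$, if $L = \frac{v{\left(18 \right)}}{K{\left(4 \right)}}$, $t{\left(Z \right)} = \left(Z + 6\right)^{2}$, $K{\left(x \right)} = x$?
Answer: $\frac{148889}{2} \approx 74445.0$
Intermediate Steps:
$v{\left(f \right)} = -4 + f$ ($v{\left(f \right)} = f - 4 = -4 + f$)
$t{\left(Z \right)} = \left(6 + Z\right)^{2}$
$L = \frac{7}{2}$ ($L = \frac{-4 + 18}{4} = 14 \cdot \frac{1}{4} = \frac{7}{2} \approx 3.5$)
$\left(\left(L + \left(\left(-83 + 111\right) + 138\right)\right) + 271\right) t{\left(7 \right)} = \left(\left(\frac{7}{2} + \left(\left(-83 + 111\right) + 138\right)\right) + 271\right) \left(6 + 7\right)^{2} = \left(\left(\frac{7}{2} + \left(28 + 138\right)\right) + 271\right) 13^{2} = \left(\left(\frac{7}{2} + 166\right) + 271\right) 169 = \left(\frac{339}{2} + 271\right) 169 = \frac{881}{2} \cdot 169 = \frac{148889}{2}$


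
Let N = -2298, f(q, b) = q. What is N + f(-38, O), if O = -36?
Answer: -2336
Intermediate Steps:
N + f(-38, O) = -2298 - 38 = -2336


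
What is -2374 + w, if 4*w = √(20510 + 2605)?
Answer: -2374 + √23115/4 ≈ -2336.0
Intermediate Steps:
w = √23115/4 (w = √(20510 + 2605)/4 = √23115/4 ≈ 38.009)
-2374 + w = -2374 + √23115/4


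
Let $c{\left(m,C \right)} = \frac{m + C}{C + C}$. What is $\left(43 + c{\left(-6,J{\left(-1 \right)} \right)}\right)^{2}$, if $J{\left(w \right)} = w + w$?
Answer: $2025$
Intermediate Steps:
$J{\left(w \right)} = 2 w$
$c{\left(m,C \right)} = \frac{C + m}{2 C}$
$\left(43 + c{\left(-6,J{\left(-1 \right)} \right)}\right)^{2} = \left(43 + \frac{2 \left(-1\right) - 6}{2 \cdot 2 \left(-1\right)}\right)^{2} = \left(43 + \frac{-2 - 6}{2 \left(-2\right)}\right)^{2} = \left(43 + \frac{1}{2} \left(- \frac{1}{2}\right) \left(-8\right)\right)^{2} = \left(43 + 2\right)^{2} = 45^{2} = 2025$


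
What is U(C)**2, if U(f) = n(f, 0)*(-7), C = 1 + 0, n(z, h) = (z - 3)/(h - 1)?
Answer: 196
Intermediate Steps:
n(z, h) = (-3 + z)/(-1 + h)
C = 1
U(f) = -21 + 7*f (U(f) = ((-3 + f)/(-1 + 0))*(-7) = ((-3 + f)/(-1))*(-7) = -(-3 + f)*(-7) = (3 - f)*(-7) = -21 + 7*f)
U(C)**2 = (-21 + 7*1)**2 = (-21 + 7)**2 = (-14)**2 = 196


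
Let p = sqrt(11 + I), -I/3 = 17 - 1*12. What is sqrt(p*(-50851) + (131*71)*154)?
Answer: sqrt(1432354 - 101702*I) ≈ 1197.6 - 42.462*I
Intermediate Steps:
I = -15 (I = -3*(17 - 1*12) = -3*(17 - 12) = -3*5 = -15)
p = 2*I (p = sqrt(11 - 15) = sqrt(-4) = 2*I ≈ 2.0*I)
sqrt(p*(-50851) + (131*71)*154) = sqrt((2*I)*(-50851) + (131*71)*154) = sqrt(-101702*I + 9301*154) = sqrt(-101702*I + 1432354) = sqrt(1432354 - 101702*I)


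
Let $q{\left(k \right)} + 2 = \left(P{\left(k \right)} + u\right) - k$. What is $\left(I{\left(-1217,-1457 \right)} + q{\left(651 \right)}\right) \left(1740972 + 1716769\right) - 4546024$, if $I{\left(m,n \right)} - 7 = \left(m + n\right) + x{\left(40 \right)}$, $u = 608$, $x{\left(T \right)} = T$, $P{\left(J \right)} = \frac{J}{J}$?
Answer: $-9240172235$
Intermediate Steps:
$P{\left(J \right)} = 1$
$I{\left(m,n \right)} = 47 + m + n$ ($I{\left(m,n \right)} = 7 + \left(\left(m + n\right) + 40\right) = 7 + \left(40 + m + n\right) = 47 + m + n$)
$q{\left(k \right)} = 607 - k$ ($q{\left(k \right)} = -2 - \left(-609 + k\right) = 607 - k$)
$\left(I{\left(-1217,-1457 \right)} + q{\left(651 \right)}\right) \left(1740972 + 1716769\right) - 4546024 = \left(\left(47 - 1217 - 1457\right) + \left(607 - 651\right)\right) \left(1740972 + 1716769\right) - 4546024 = \left(-2627 + \left(607 - 651\right)\right) 3457741 - 4546024 = \left(-2627 - 44\right) 3457741 - 4546024 = \left(-2671\right) 3457741 - 4546024 = -9235626211 - 4546024 = -9240172235$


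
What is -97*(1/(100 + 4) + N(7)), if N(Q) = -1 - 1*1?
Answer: 20079/104 ≈ 193.07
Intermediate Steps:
N(Q) = -2 (N(Q) = -1 - 1 = -2)
-97*(1/(100 + 4) + N(7)) = -97*(1/(100 + 4) - 2) = -97*(1/104 - 2) = -97*(-207/104) = 20079/104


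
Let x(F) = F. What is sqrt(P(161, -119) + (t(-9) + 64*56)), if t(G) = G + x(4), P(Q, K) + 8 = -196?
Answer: 15*sqrt(15) ≈ 58.095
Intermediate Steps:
P(Q, K) = -204 (P(Q, K) = -8 - 196 = -204)
t(G) = 4 + G (t(G) = G + 4 = 4 + G)
sqrt(P(161, -119) + (t(-9) + 64*56)) = sqrt(-204 + ((4 - 9) + 64*56)) = sqrt(-204 + (-5 + 3584)) = sqrt(-204 + 3579) = sqrt(3375) = 15*sqrt(15)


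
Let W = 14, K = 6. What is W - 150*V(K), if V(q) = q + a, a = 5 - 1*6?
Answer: -736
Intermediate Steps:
a = -1 (a = 5 - 6 = -1)
V(q) = -1 + q (V(q) = q - 1 = -1 + q)
W - 150*V(K) = 14 - 150*(-1 + 6) = 14 - 150*5 = 14 - 750 = -736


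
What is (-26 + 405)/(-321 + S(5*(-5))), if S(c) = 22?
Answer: -379/299 ≈ -1.2676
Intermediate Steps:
(-26 + 405)/(-321 + S(5*(-5))) = (-26 + 405)/(-321 + 22) = 379/(-299) = 379*(-1/299) = -379/299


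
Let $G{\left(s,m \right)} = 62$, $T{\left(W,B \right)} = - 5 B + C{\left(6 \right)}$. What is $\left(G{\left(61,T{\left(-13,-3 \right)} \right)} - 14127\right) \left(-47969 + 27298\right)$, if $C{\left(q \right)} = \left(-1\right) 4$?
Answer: $290737615$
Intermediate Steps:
$C{\left(q \right)} = -4$
$T{\left(W,B \right)} = -4 - 5 B$ ($T{\left(W,B \right)} = - 5 B - 4 = -4 - 5 B$)
$\left(G{\left(61,T{\left(-13,-3 \right)} \right)} - 14127\right) \left(-47969 + 27298\right) = \left(62 - 14127\right) \left(-47969 + 27298\right) = \left(-14065\right) \left(-20671\right) = 290737615$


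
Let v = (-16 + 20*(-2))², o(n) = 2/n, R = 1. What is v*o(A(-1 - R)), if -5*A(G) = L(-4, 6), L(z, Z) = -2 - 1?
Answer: 31360/3 ≈ 10453.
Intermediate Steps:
L(z, Z) = -3
A(G) = ⅗ (A(G) = -⅕*(-3) = ⅗)
v = 3136 (v = (-16 - 40)² = (-56)² = 3136)
v*o(A(-1 - R)) = 3136*(2/(⅗)) = 3136*(2*(5/3)) = 3136*(10/3) = 31360/3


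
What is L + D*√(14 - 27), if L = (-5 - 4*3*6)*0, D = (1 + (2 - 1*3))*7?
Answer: 0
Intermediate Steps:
D = 0 (D = (1 + (2 - 3))*7 = (1 - 1)*7 = 0*7 = 0)
L = 0 (L = (-5 - 12*6)*0 = (-5 - 72)*0 = -77*0 = 0)
L + D*√(14 - 27) = 0 + 0*√(14 - 27) = 0 + 0*√(-13) = 0 + 0*(I*√13) = 0 + 0 = 0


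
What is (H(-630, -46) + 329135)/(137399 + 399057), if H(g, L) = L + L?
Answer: 329043/536456 ≈ 0.61336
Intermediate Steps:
H(g, L) = 2*L
(H(-630, -46) + 329135)/(137399 + 399057) = (2*(-46) + 329135)/(137399 + 399057) = (-92 + 329135)/536456 = 329043*(1/536456) = 329043/536456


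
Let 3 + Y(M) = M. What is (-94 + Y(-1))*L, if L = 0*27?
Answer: 0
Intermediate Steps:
L = 0
Y(M) = -3 + M
(-94 + Y(-1))*L = (-94 + (-3 - 1))*0 = (-94 - 4)*0 = -98*0 = 0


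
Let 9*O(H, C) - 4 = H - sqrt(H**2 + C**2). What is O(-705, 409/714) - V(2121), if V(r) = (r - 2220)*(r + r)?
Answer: 3778921/9 - sqrt(253381524181)/6426 ≈ 4.1980e+5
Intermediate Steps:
V(r) = 2*r*(-2220 + r) (V(r) = (-2220 + r)*(2*r) = 2*r*(-2220 + r))
O(H, C) = 4/9 - sqrt(C**2 + H**2)/9 + H/9 (O(H, C) = 4/9 + (H - sqrt(H**2 + C**2))/9 = 4/9 + (H - sqrt(C**2 + H**2))/9 = 4/9 + (-sqrt(C**2 + H**2)/9 + H/9) = 4/9 - sqrt(C**2 + H**2)/9 + H/9)
O(-705, 409/714) - V(2121) = (4/9 - sqrt((409/714)**2 + (-705)**2)/9 + (1/9)*(-705)) - 2*2121*(-2220 + 2121) = (4/9 - sqrt((409*(1/714))**2 + 497025)/9 - 235/3) - 2*2121*(-99) = (4/9 - sqrt((409/714)**2 + 497025)/9 - 235/3) - 1*(-419958) = (4/9 - sqrt(167281/509796 + 497025)/9 - 235/3) + 419958 = (4/9 - sqrt(253381524181)/6426 - 235/3) + 419958 = (-701/9 - sqrt(253381524181)/6426) + 419958 = 3778921/9 - sqrt(253381524181)/6426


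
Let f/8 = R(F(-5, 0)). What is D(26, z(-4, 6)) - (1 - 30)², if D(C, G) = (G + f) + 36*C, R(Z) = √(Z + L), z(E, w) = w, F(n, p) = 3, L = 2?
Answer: 101 + 8*√5 ≈ 118.89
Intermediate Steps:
R(Z) = √(2 + Z) (R(Z) = √(Z + 2) = √(2 + Z))
f = 8*√5 (f = 8*√(2 + 3) = 8*√5 ≈ 17.889)
D(C, G) = G + 8*√5 + 36*C (D(C, G) = (G + 8*√5) + 36*C = G + 8*√5 + 36*C)
D(26, z(-4, 6)) - (1 - 30)² = (6 + 8*√5 + 36*26) - (1 - 30)² = (6 + 8*√5 + 936) - 1*(-29)² = (942 + 8*√5) - 1*841 = (942 + 8*√5) - 841 = 101 + 8*√5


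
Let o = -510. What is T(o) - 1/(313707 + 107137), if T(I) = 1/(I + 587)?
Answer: 420767/32404988 ≈ 0.012985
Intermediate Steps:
T(I) = 1/(587 + I)
T(o) - 1/(313707 + 107137) = 1/(587 - 510) - 1/(313707 + 107137) = 1/77 - 1/420844 = 420767/32404988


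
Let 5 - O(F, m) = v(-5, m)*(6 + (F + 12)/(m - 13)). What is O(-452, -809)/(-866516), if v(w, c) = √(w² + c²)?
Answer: -5/866516 + 1343*√654506/178069038 ≈ 0.0060958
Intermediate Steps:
v(w, c) = √(c² + w²)
O(F, m) = 5 - √(25 + m²)*(6 + (12 + F)/(-13 + m)) (O(F, m) = 5 - √(m² + (-5)²)*(6 + (F + 12)/(m - 13)) = 5 - √(m² + 25)*(6 + (12 + F)/(-13 + m)) = 5 - √(25 + m²)*(6 + (12 + F)/(-13 + m)))
O(-452, -809)/(-866516) = ((-65 + 5*(-809) + 66*√(25 + (-809)²) - 1*(-452)*√(25 + (-809)²) - 6*(-809)*√(25 + (-809)²))/(-13 - 809))/(-866516) = ((-65 - 4045 + 66*√(25 + 654481) - 1*(-452)*√(25 + 654481) - 6*(-809)*√(25 + 654481))/(-822))*(-1/866516) = -(-65 - 4045 + 66*√654506 - 1*(-452)*√654506 - 6*(-809)*√654506)/822*(-1/866516) = -(-65 - 4045 + 66*√654506 + 452*√654506 + 4854*√654506)/822*(-1/866516) = -(-4110 + 5372*√654506)/822*(-1/866516) = (5 - 2686*√654506/411)*(-1/866516) = -5/866516 + 1343*√654506/178069038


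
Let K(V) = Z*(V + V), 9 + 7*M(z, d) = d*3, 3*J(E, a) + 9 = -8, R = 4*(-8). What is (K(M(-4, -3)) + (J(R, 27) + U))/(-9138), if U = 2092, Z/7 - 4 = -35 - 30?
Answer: -12847/27414 ≈ -0.46863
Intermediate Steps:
R = -32
J(E, a) = -17/3 (J(E, a) = -3 + (1/3)*(-8) = -3 - 8/3 = -17/3)
Z = -427 (Z = 28 + 7*(-35 - 30) = 28 + 7*(-65) = 28 - 455 = -427)
M(z, d) = -9/7 + 3*d/7 (M(z, d) = -9/7 + (d*3)/7 = -9/7 + (3*d)/7 = -9/7 + 3*d/7)
K(V) = -854*V (K(V) = -427*(V + V) = -854*V)
(K(M(-4, -3)) + (J(R, 27) + U))/(-9138) = (-854*(-9/7 + (3/7)*(-3)) + (-17/3 + 2092))/(-9138) = (-854*(-9/7 - 9/7) + 6259/3)*(-1/9138) = (-854*(-18/7) + 6259/3)*(-1/9138) = (2196 + 6259/3)*(-1/9138) = (12847/3)*(-1/9138) = -12847/27414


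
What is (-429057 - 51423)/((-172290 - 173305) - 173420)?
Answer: 4576/4943 ≈ 0.92575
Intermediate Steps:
(-429057 - 51423)/((-172290 - 173305) - 173420) = -480480/(-345595 - 173420) = -480480/(-519015) = -480480*(-1/519015) = 4576/4943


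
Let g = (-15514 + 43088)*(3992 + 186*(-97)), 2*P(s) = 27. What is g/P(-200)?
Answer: -774829400/27 ≈ -2.8697e+7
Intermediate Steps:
P(s) = 27/2 (P(s) = (½)*27 = 27/2)
g = -387414700 (g = 27574*(3992 - 18042) = 27574*(-14050) = -387414700)
g/P(-200) = -387414700/27/2 = -387414700*2/27 = -774829400/27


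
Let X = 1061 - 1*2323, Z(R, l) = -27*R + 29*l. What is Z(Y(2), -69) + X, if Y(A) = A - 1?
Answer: -3290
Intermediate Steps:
Y(A) = -1 + A
X = -1262 (X = 1061 - 2323 = -1262)
Z(Y(2), -69) + X = (-27*(-1 + 2) + 29*(-69)) - 1262 = (-27*1 - 2001) - 1262 = (-27 - 2001) - 1262 = -2028 - 1262 = -3290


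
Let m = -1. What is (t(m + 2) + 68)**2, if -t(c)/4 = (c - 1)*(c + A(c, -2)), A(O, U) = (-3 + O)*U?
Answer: 4624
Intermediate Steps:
A(O, U) = U*(-3 + O)
t(c) = -4*(-1 + c)*(6 - c) (t(c) = -4*(c - 1)*(c - 2*(-3 + c)) = -4*(-1 + c)*(c + (6 - 2*c)) = -4*(-1 + c)*(6 - c))
(t(m + 2) + 68)**2 = ((24 - 28*(-1 + 2) + 4*(-1 + 2)**2) + 68)**2 = ((24 - 28*1 + 4*1**2) + 68)**2 = ((24 - 28 + 4*1) + 68)**2 = ((24 - 28 + 4) + 68)**2 = (0 + 68)**2 = 68**2 = 4624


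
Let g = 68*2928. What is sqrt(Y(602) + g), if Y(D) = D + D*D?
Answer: sqrt(562110) ≈ 749.74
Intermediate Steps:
g = 199104
Y(D) = D + D**2
sqrt(Y(602) + g) = sqrt(602*(1 + 602) + 199104) = sqrt(602*603 + 199104) = sqrt(363006 + 199104) = sqrt(562110)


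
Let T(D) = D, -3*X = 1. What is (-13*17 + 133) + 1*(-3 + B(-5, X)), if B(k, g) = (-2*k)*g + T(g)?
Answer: -284/3 ≈ -94.667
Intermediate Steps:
X = -⅓ (X = -⅓*1 = -⅓ ≈ -0.33333)
B(k, g) = g - 2*g*k (B(k, g) = (-2*k)*g + g = -2*g*k + g = g - 2*g*k)
(-13*17 + 133) + 1*(-3 + B(-5, X)) = (-13*17 + 133) + 1*(-3 - (1 - 2*(-5))/3) = (-221 + 133) + 1*(-3 - (1 + 10)/3) = -88 + 1*(-3 - ⅓*11) = -88 + 1*(-3 - 11/3) = -88 + 1*(-20/3) = -88 - 20/3 = -284/3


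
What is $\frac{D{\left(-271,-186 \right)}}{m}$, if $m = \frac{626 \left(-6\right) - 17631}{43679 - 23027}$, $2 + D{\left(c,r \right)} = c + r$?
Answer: $\frac{3159756}{7129} \approx 443.23$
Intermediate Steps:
$D{\left(c,r \right)} = -2 + c + r$ ($D{\left(c,r \right)} = -2 + \left(c + r\right) = -2 + c + r$)
$m = - \frac{7129}{6884}$ ($m = \frac{-3756 - 17631}{20652} = \left(-21387\right) \frac{1}{20652} = - \frac{7129}{6884} \approx -1.0356$)
$\frac{D{\left(-271,-186 \right)}}{m} = \frac{-2 - 271 - 186}{- \frac{7129}{6884}} = \left(-459\right) \left(- \frac{6884}{7129}\right) = \frac{3159756}{7129}$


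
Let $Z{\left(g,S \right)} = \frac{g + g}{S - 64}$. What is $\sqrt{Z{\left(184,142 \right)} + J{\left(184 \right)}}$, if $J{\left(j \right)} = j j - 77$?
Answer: $\frac{\sqrt{51385035}}{39} \approx 183.8$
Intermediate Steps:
$J{\left(j \right)} = -77 + j^{2}$ ($J{\left(j \right)} = j^{2} - 77 = -77 + j^{2}$)
$Z{\left(g,S \right)} = \frac{2 g}{-64 + S}$
$\sqrt{Z{\left(184,142 \right)} + J{\left(184 \right)}} = \sqrt{2 \cdot 184 \frac{1}{-64 + 142} - \left(77 - 184^{2}\right)} = \sqrt{2 \cdot 184 \cdot \frac{1}{78} + \left(-77 + 33856\right)} = \sqrt{2 \cdot 184 \cdot \frac{1}{78} + 33779} = \sqrt{\frac{184}{39} + 33779} = \sqrt{\frac{1317565}{39}} = \frac{\sqrt{51385035}}{39}$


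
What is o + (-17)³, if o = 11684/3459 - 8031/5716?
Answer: -97099080457/19771644 ≈ -4911.0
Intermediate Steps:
o = 39006515/19771644 (o = 11684*(1/3459) - 8031*1/5716 = 11684/3459 - 8031/5716 = 39006515/19771644 ≈ 1.9729)
o + (-17)³ = 39006515/19771644 + (-17)³ = 39006515/19771644 - 4913 = -97099080457/19771644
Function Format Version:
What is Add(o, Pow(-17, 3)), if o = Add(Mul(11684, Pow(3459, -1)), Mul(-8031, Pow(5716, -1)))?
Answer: Rational(-97099080457, 19771644) ≈ -4911.0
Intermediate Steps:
o = Rational(39006515, 19771644) (o = Add(Mul(11684, Rational(1, 3459)), Mul(-8031, Rational(1, 5716))) = Add(Rational(11684, 3459), Rational(-8031, 5716)) = Rational(39006515, 19771644) ≈ 1.9729)
Add(o, Pow(-17, 3)) = Add(Rational(39006515, 19771644), Pow(-17, 3)) = Add(Rational(39006515, 19771644), -4913) = Rational(-97099080457, 19771644)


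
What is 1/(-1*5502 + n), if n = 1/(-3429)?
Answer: -3429/18866359 ≈ -0.00018175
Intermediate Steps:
n = -1/3429 ≈ -0.00029163
1/(-1*5502 + n) = 1/(-1*5502 - 1/3429) = 1/(-5502 - 1/3429) = 1/(-18866359/3429) = -3429/18866359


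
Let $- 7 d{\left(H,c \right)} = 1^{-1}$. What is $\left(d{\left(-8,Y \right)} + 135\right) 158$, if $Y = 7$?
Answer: $\frac{149152}{7} \approx 21307.0$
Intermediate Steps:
$d{\left(H,c \right)} = - \frac{1}{7}$ ($d{\left(H,c \right)} = - \frac{1}{7 \cdot 1} = \left(- \frac{1}{7}\right) 1 = - \frac{1}{7}$)
$\left(d{\left(-8,Y \right)} + 135\right) 158 = \left(- \frac{1}{7} + 135\right) 158 = \frac{944}{7} \cdot 158 = \frac{149152}{7}$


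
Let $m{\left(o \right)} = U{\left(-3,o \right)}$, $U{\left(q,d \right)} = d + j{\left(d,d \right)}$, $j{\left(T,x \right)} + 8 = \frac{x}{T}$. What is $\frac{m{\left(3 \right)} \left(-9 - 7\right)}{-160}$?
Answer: $- \frac{2}{5} \approx -0.4$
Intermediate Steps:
$j{\left(T,x \right)} = -8 + \frac{x}{T}$
$U{\left(q,d \right)} = -7 + d$ ($U{\left(q,d \right)} = d - \left(8 - \frac{d}{d}\right) = d + \left(-8 + 1\right) = d - 7 = -7 + d$)
$m{\left(o \right)} = -7 + o$
$\frac{m{\left(3 \right)} \left(-9 - 7\right)}{-160} = \frac{\left(-7 + 3\right) \left(-9 - 7\right)}{-160} = \left(-4\right) \left(-16\right) \left(- \frac{1}{160}\right) = 64 \left(- \frac{1}{160}\right) = - \frac{2}{5}$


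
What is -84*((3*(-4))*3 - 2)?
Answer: 3192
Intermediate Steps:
-84*((3*(-4))*3 - 2) = -84*(-12*3 - 2) = -84*(-36 - 2) = -84*(-38) = 3192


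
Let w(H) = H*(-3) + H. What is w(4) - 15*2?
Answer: -38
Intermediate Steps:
w(H) = -2*H (w(H) = -3*H + H = -2*H)
w(4) - 15*2 = -2*4 - 15*2 = -8 - 30 = -38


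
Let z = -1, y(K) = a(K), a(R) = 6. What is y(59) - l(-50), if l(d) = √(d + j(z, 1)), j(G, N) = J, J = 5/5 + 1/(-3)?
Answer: 6 - 2*I*√111/3 ≈ 6.0 - 7.0238*I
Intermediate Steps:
y(K) = 6
J = ⅔ (J = 5*(⅕) + 1*(-⅓) = 1 - ⅓ = ⅔ ≈ 0.66667)
j(G, N) = ⅔
l(d) = √(⅔ + d) (l(d) = √(d + ⅔) = √(⅔ + d))
y(59) - l(-50) = 6 - √(6 + 9*(-50))/3 = 6 - √(6 - 450)/3 = 6 - √(-444)/3 = 6 - 2*I*√111/3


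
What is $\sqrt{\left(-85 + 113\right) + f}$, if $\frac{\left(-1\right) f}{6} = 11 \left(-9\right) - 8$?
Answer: $\sqrt{670} \approx 25.884$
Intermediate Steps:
$f = 642$ ($f = - 6 \left(11 \left(-9\right) - 8\right) = - 6 \left(-99 - 8\right) = \left(-6\right) \left(-107\right) = 642$)
$\sqrt{\left(-85 + 113\right) + f} = \sqrt{\left(-85 + 113\right) + 642} = \sqrt{28 + 642} = \sqrt{670}$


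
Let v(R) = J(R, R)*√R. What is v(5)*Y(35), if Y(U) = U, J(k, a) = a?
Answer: 175*√5 ≈ 391.31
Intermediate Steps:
v(R) = R^(3/2) (v(R) = R*√R = R^(3/2))
v(5)*Y(35) = 5^(3/2)*35 = (5*√5)*35 = 175*√5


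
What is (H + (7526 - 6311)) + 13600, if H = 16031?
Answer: 30846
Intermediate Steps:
(H + (7526 - 6311)) + 13600 = (16031 + (7526 - 6311)) + 13600 = (16031 + 1215) + 13600 = 17246 + 13600 = 30846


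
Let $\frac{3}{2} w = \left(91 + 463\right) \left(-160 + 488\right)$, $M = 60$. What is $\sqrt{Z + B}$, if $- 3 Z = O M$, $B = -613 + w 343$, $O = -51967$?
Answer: $\frac{\sqrt{383311839}}{3} \approx 6526.1$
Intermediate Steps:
$w = \frac{363424}{3}$ ($w = \frac{2 \left(91 + 463\right) \left(-160 + 488\right)}{3} = \frac{2 \cdot 554 \cdot 328}{3} = \frac{2}{3} \cdot 181712 = \frac{363424}{3} \approx 1.2114 \cdot 10^{5}$)
$B = \frac{124652593}{3}$ ($B = -613 + \frac{363424}{3} \cdot 343 = -613 + \frac{124654432}{3} = \frac{124652593}{3} \approx 4.1551 \cdot 10^{7}$)
$Z = 1039340$ ($Z = - \frac{\left(-51967\right) 60}{3} = \left(- \frac{1}{3}\right) \left(-3118020\right) = 1039340$)
$\sqrt{Z + B} = \sqrt{1039340 + \frac{124652593}{3}} = \sqrt{\frac{127770613}{3}} = \frac{\sqrt{383311839}}{3}$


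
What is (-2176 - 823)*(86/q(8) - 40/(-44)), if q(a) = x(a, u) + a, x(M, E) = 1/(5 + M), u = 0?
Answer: -40030652/1155 ≈ -34659.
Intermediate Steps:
q(a) = a + 1/(5 + a) (q(a) = 1/(5 + a) + a = a + 1/(5 + a))
(-2176 - 823)*(86/q(8) - 40/(-44)) = (-2176 - 823)*(86/(((1 + 8*(5 + 8))/(5 + 8))) - 40/(-44)) = -2999*(86/(((1 + 8*13)/13)) - 40*(-1/44)) = -2999*(86/(((1 + 104)/13)) + 10/11) = -2999*(86/(((1/13)*105)) + 10/11) = -2999*(86/(105/13) + 10/11) = -2999*(86*(13/105) + 10/11) = -2999*(1118/105 + 10/11) = -2999*13348/1155 = -40030652/1155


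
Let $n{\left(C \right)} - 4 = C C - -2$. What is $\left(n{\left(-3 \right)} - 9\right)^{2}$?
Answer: $36$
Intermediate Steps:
$n{\left(C \right)} = 6 + C^{2}$ ($n{\left(C \right)} = 4 + \left(C C - -2\right) = 4 + \left(C^{2} + 2\right) = 4 + \left(2 + C^{2}\right) = 6 + C^{2}$)
$\left(n{\left(-3 \right)} - 9\right)^{2} = \left(\left(6 + \left(-3\right)^{2}\right) - 9\right)^{2} = \left(\left(6 + 9\right) - 9\right)^{2} = \left(15 - 9\right)^{2} = 6^{2} = 36$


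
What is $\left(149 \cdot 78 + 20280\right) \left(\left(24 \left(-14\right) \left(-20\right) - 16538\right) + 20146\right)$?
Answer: $329483856$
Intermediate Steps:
$\left(149 \cdot 78 + 20280\right) \left(\left(24 \left(-14\right) \left(-20\right) - 16538\right) + 20146\right) = \left(11622 + 20280\right) \left(\left(\left(-336\right) \left(-20\right) - 16538\right) + 20146\right) = 31902 \left(\left(6720 - 16538\right) + 20146\right) = 31902 \left(-9818 + 20146\right) = 31902 \cdot 10328 = 329483856$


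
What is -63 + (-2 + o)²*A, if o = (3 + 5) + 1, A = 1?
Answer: -14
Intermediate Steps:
o = 9 (o = 8 + 1 = 9)
-63 + (-2 + o)²*A = -63 + (-2 + 9)²*1 = -63 + 7²*1 = -63 + 49*1 = -63 + 49 = -14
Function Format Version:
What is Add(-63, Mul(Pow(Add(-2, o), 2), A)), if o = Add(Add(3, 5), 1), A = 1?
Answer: -14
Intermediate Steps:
o = 9 (o = Add(8, 1) = 9)
Add(-63, Mul(Pow(Add(-2, o), 2), A)) = Add(-63, Mul(Pow(Add(-2, 9), 2), 1)) = Add(-63, Mul(Pow(7, 2), 1)) = Add(-63, Mul(49, 1)) = Add(-63, 49) = -14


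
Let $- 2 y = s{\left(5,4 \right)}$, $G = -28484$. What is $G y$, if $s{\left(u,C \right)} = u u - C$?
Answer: $299082$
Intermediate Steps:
$s{\left(u,C \right)} = u^{2} - C$
$y = - \frac{21}{2}$ ($y = - \frac{5^{2} - 4}{2} = - \frac{25 - 4}{2} = \left(- \frac{1}{2}\right) 21 = - \frac{21}{2} \approx -10.5$)
$G y = \left(-28484\right) \left(- \frac{21}{2}\right) = 299082$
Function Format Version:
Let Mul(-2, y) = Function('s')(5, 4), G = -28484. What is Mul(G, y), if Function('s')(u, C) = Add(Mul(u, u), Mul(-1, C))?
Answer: 299082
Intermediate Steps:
Function('s')(u, C) = Add(Pow(u, 2), Mul(-1, C))
y = Rational(-21, 2) (y = Mul(Rational(-1, 2), Add(Pow(5, 2), Mul(-1, 4))) = Mul(Rational(-1, 2), Add(25, -4)) = Mul(Rational(-1, 2), 21) = Rational(-21, 2) ≈ -10.500)
Mul(G, y) = Mul(-28484, Rational(-21, 2)) = 299082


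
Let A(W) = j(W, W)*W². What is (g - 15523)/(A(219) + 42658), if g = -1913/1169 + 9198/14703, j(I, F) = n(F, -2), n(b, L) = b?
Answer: -88941234146/60421541198473 ≈ -0.0014720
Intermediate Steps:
j(I, F) = F
g = -5791459/5729269 (g = -1913*1/1169 + 9198*(1/14703) = -1913/1169 + 3066/4901 = -5791459/5729269 ≈ -1.0109)
A(W) = W³ (A(W) = W*W² = W³)
(g - 15523)/(A(219) + 42658) = (-5791459/5729269 - 15523)/(219³ + 42658) = -88941234146/(5729269*(10503459 + 42658)) = -88941234146/5729269/10546117 = -88941234146/5729269*1/10546117 = -88941234146/60421541198473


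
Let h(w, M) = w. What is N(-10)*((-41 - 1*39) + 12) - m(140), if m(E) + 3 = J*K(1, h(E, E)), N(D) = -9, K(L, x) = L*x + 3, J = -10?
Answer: 2045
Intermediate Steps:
K(L, x) = 3 + L*x
m(E) = -33 - 10*E (m(E) = -3 - 10*(3 + 1*E) = -3 - 10*(3 + E) = -3 + (-30 - 10*E) = -33 - 10*E)
N(-10)*((-41 - 1*39) + 12) - m(140) = -9*((-41 - 1*39) + 12) - (-33 - 10*140) = -9*((-41 - 39) + 12) - (-33 - 1400) = -9*(-80 + 12) - 1*(-1433) = -9*(-68) + 1433 = 612 + 1433 = 2045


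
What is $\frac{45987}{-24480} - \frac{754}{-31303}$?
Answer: $- \frac{473691047}{255432480} \approx -1.8545$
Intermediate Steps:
$\frac{45987}{-24480} - \frac{754}{-31303} = 45987 \left(- \frac{1}{24480}\right) - - \frac{754}{31303} = - \frac{15329}{8160} + \frac{754}{31303} = - \frac{473691047}{255432480}$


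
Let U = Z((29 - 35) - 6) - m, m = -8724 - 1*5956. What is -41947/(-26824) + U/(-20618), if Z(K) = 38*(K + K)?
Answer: 247775207/276528616 ≈ 0.89602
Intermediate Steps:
m = -14680 (m = -8724 - 5956 = -14680)
Z(K) = 76*K (Z(K) = 38*(2*K) = 76*K)
U = 13768 (U = 76*((29 - 35) - 6) - 1*(-14680) = 76*(-6 - 6) + 14680 = 76*(-12) + 14680 = -912 + 14680 = 13768)
-41947/(-26824) + U/(-20618) = -41947/(-26824) + 13768/(-20618) = -41947*(-1/26824) + 13768*(-1/20618) = 41947/26824 - 6884/10309 = 247775207/276528616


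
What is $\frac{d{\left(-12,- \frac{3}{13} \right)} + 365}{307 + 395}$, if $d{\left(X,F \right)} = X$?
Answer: $\frac{353}{702} \approx 0.50285$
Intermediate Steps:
$\frac{d{\left(-12,- \frac{3}{13} \right)} + 365}{307 + 395} = \frac{-12 + 365}{307 + 395} = \frac{353}{702}$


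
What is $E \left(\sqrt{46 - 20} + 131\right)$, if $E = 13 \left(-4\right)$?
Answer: $-6812 - 52 \sqrt{26} \approx -7077.1$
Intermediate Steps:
$E = -52$
$E \left(\sqrt{46 - 20} + 131\right) = - 52 \left(\sqrt{46 - 20} + 131\right) = - 52 \left(\sqrt{26} + 131\right) = - 52 \left(131 + \sqrt{26}\right) = -6812 - 52 \sqrt{26}$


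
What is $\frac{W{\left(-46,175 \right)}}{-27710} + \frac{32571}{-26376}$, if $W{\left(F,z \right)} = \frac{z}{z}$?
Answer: $- \frac{21489733}{17401880} \approx -1.2349$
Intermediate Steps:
$W{\left(F,z \right)} = 1$
$\frac{W{\left(-46,175 \right)}}{-27710} + \frac{32571}{-26376} = 1 \frac{1}{-27710} + \frac{32571}{-26376} = 1 \left(- \frac{1}{27710}\right) + 32571 \left(- \frac{1}{26376}\right) = - \frac{1}{27710} - \frac{1551}{1256} = - \frac{21489733}{17401880}$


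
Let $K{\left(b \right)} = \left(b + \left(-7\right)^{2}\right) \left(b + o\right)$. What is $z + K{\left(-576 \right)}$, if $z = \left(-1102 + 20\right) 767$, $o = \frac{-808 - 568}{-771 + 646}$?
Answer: $- \frac{66517902}{125} \approx -5.3214 \cdot 10^{5}$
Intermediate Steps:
$o = \frac{1376}{125}$ ($o = - \frac{1376}{-125} = \left(-1376\right) \left(- \frac{1}{125}\right) = \frac{1376}{125} \approx 11.008$)
$z = -829894$ ($z = \left(-1082\right) 767 = -829894$)
$K{\left(b \right)} = \left(49 + b\right) \left(\frac{1376}{125} + b\right)$ ($K{\left(b \right)} = \left(b + \left(-7\right)^{2}\right) \left(b + \frac{1376}{125}\right) = \left(b + 49\right) \left(\frac{1376}{125} + b\right) = \left(49 + b\right) \left(\frac{1376}{125} + b\right)$)
$z + K{\left(-576 \right)} = -829894 + \left(\frac{67424}{125} + \left(-576\right)^{2} + \frac{7501}{125} \left(-576\right)\right) = -829894 + \left(\frac{67424}{125} + 331776 - \frac{4320576}{125}\right) = -829894 + \frac{37218848}{125} = - \frac{66517902}{125}$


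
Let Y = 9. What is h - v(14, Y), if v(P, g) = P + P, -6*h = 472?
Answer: -320/3 ≈ -106.67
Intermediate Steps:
h = -236/3 (h = -⅙*472 = -236/3 ≈ -78.667)
v(P, g) = 2*P
h - v(14, Y) = -236/3 - 2*14 = -236/3 - 1*28 = -236/3 - 28 = -320/3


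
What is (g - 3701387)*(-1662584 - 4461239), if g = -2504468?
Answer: 38003557583665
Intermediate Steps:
(g - 3701387)*(-1662584 - 4461239) = (-2504468 - 3701387)*(-1662584 - 4461239) = -6205855*(-6123823) = 38003557583665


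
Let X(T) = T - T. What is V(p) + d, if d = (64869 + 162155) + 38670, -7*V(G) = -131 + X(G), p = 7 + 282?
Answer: 1859989/7 ≈ 2.6571e+5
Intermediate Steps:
X(T) = 0
p = 289
V(G) = 131/7 (V(G) = -(-131 + 0)/7 = -⅐*(-131) = 131/7)
d = 265694 (d = 227024 + 38670 = 265694)
V(p) + d = 131/7 + 265694 = 1859989/7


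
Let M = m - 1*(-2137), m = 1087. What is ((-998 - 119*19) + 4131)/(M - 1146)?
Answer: 436/1039 ≈ 0.41963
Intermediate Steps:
M = 3224 (M = 1087 - 1*(-2137) = 1087 + 2137 = 3224)
((-998 - 119*19) + 4131)/(M - 1146) = ((-998 - 119*19) + 4131)/(3224 - 1146) = ((-998 - 1*2261) + 4131)/2078 = ((-998 - 2261) + 4131)*(1/2078) = (-3259 + 4131)*(1/2078) = 872*(1/2078) = 436/1039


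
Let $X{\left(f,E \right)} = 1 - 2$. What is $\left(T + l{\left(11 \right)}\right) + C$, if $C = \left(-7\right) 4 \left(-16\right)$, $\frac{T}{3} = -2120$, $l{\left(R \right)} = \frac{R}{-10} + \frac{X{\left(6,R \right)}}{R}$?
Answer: $- \frac{650451}{110} \approx -5913.2$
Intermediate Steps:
$X{\left(f,E \right)} = -1$
$l{\left(R \right)} = - \frac{1}{R} - \frac{R}{10}$ ($l{\left(R \right)} = \frac{R}{-10} - \frac{1}{R} = R \left(- \frac{1}{10}\right) - \frac{1}{R} = - \frac{R}{10} - \frac{1}{R} = - \frac{1}{R} - \frac{R}{10}$)
$T = -6360$ ($T = 3 \left(-2120\right) = -6360$)
$C = 448$ ($C = \left(-28\right) \left(-16\right) = 448$)
$\left(T + l{\left(11 \right)}\right) + C = \left(-6360 - \frac{131}{110}\right) + 448 = - \frac{699731}{110} + 448 = - \frac{650451}{110}$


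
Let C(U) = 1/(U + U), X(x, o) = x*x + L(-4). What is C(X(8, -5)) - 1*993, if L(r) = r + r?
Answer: -111215/112 ≈ -992.99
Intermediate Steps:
L(r) = 2*r
X(x, o) = -8 + x² (X(x, o) = x*x + 2*(-4) = x² - 8 = -8 + x²)
C(U) = 1/(2*U)
C(X(8, -5)) - 1*993 = 1/(2*(-8 + 8²)) - 1*993 = 1/(2*(-8 + 64)) - 993 = (½)/56 - 993 = (½)*(1/56) - 993 = 1/112 - 993 = -111215/112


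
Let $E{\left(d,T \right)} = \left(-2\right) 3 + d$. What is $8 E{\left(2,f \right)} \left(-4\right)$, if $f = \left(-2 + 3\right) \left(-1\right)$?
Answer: $128$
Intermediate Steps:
$f = -1$ ($f = 1 \left(-1\right) = -1$)
$E{\left(d,T \right)} = -6 + d$
$8 E{\left(2,f \right)} \left(-4\right) = 8 \left(-6 + 2\right) \left(-4\right) = 8 \left(-4\right) \left(-4\right) = \left(-32\right) \left(-4\right) = 128$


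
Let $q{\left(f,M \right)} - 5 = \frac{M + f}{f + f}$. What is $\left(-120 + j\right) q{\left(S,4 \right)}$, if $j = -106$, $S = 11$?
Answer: $- \frac{14125}{11} \approx -1284.1$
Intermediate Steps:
$q{\left(f,M \right)} = 5 + \frac{M + f}{2 f}$ ($q{\left(f,M \right)} = 5 + \frac{M + f}{f + f} = 5 + \frac{M + f}{2 f}$)
$\left(-120 + j\right) q{\left(S,4 \right)} = \left(-120 - 106\right) \frac{4 + 11 \cdot 11}{2 \cdot 11} = - 226 \cdot \frac{1}{2} \cdot \frac{1}{11} \left(4 + 121\right) = - 226 \cdot \frac{1}{2} \cdot \frac{1}{11} \cdot 125 = \left(-226\right) \frac{125}{22} = - \frac{14125}{11}$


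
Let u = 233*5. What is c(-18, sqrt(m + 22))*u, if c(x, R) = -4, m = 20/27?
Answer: -4660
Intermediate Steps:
m = 20/27 (m = 20*(1/27) = 20/27 ≈ 0.74074)
u = 1165
c(-18, sqrt(m + 22))*u = -4*1165 = -4660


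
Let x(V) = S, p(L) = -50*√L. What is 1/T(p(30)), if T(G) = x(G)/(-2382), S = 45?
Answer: -794/15 ≈ -52.933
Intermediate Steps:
x(V) = 45
T(G) = -15/794 (T(G) = 45/(-2382) = 45*(-1/2382) = -15/794)
1/T(p(30)) = 1/(-15/794) = -794/15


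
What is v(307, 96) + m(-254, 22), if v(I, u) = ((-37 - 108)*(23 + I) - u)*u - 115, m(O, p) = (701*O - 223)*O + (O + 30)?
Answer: 40679203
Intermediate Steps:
m(O, p) = 30 + O + O*(-223 + 701*O) (m(O, p) = (-223 + 701*O)*O + (30 + O) = O*(-223 + 701*O) + (30 + O) = 30 + O + O*(-223 + 701*O))
v(I, u) = -115 + u*(-3335 - u - 145*I) (v(I, u) = (-145*(23 + I) - u)*u - 115 = ((-3335 - 145*I) - u)*u - 115 = (-3335 - u - 145*I)*u - 115 = u*(-3335 - u - 145*I) - 115 = -115 + u*(-3335 - u - 145*I))
v(307, 96) + m(-254, 22) = (-115 - 1*96² - 3335*96 - 145*307*96) + (30 - 222*(-254) + 701*(-254)²) = (-115 - 1*9216 - 320160 - 4273440) + (30 + 56388 + 701*64516) = (-115 - 9216 - 320160 - 4273440) + (30 + 56388 + 45225716) = -4602931 + 45282134 = 40679203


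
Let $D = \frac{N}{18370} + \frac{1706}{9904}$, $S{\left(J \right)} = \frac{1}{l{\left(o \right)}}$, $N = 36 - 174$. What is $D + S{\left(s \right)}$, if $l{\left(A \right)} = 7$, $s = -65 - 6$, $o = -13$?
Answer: $\frac{97935939}{318388840} \approx 0.3076$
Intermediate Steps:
$N = -138$ ($N = 36 - 174 = -138$)
$s = -71$
$S{\left(J \right)} = \frac{1}{7}$
$D = \frac{7493117}{45484120}$ ($D = - \frac{138}{18370} + \frac{1706}{9904} = \left(-138\right) \frac{1}{18370} + 1706 \cdot \frac{1}{9904} = - \frac{69}{9185} + \frac{853}{4952} = \frac{7493117}{45484120} \approx 0.16474$)
$D + S{\left(s \right)} = \frac{7493117}{45484120} + \frac{1}{7} = \frac{97935939}{318388840}$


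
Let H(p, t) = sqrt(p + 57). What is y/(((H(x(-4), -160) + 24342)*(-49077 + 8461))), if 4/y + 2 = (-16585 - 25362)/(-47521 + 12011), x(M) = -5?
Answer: 72032035/14576667228812392 - 17755*sqrt(13)/43730001686437176 ≈ 4.9401e-9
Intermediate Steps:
H(p, t) = sqrt(57 + p)
y = -142040/29073 (y = 4/(-2 + (-16585 - 25362)/(-47521 + 12011)) = 4/(-2 - 41947/(-35510)) = 4/(-2 - 41947*(-1/35510)) = 4/(-2 + 41947/35510) = 4/(-29073/35510) = 4*(-35510/29073) = -142040/29073 ≈ -4.8856)
y/(((H(x(-4), -160) + 24342)*(-49077 + 8461))) = -142040*1/((-49077 + 8461)*(sqrt(57 - 5) + 24342))/29073 = -142040*(-1/(40616*(sqrt(52) + 24342)))/29073 = -142040*(-1/(40616*(2*sqrt(13) + 24342)))/29073 = -142040*(-1/(40616*(24342 + 2*sqrt(13))))/29073 = -142040/(29073*(-988674672 - 81232*sqrt(13)))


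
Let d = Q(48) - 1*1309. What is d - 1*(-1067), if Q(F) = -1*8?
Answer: -250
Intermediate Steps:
Q(F) = -8
d = -1317 (d = -8 - 1*1309 = -8 - 1309 = -1317)
d - 1*(-1067) = -1317 - 1*(-1067) = -1317 + 1067 = -250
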